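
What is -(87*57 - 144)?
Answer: -4815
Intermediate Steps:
-(87*57 - 144) = -(4959 - 144) = -1*4815 = -4815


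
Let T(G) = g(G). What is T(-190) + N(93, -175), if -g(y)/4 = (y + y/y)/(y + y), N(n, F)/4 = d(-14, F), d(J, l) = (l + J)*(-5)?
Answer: 358911/95 ≈ 3778.0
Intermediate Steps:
d(J, l) = -5*J - 5*l (d(J, l) = (J + l)*(-5) = -5*J - 5*l)
N(n, F) = 280 - 20*F (N(n, F) = 4*(-5*(-14) - 5*F) = 4*(70 - 5*F) = 280 - 20*F)
g(y) = -2*(1 + y)/y (g(y) = -4*(y + y/y)/(y + y) = -4*(y + 1)/(2*y) = -4*(1 + y)*1/(2*y) = -2*(1 + y)/y)
T(G) = -2 - 2/G
T(-190) + N(93, -175) = (-2 - 2/(-190)) + (280 - 20*(-175)) = (-2 - 2*(-1/190)) + (280 + 3500) = (-2 + 1/95) + 3780 = -189/95 + 3780 = 358911/95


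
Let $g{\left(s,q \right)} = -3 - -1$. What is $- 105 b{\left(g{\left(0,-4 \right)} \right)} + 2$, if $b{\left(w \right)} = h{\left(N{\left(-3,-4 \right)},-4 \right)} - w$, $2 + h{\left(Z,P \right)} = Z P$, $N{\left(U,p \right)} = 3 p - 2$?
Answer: $-5878$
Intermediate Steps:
$g{\left(s,q \right)} = -2$ ($g{\left(s,q \right)} = -3 + 1 = -2$)
$N{\left(U,p \right)} = -2 + 3 p$
$h{\left(Z,P \right)} = -2 + P Z$ ($h{\left(Z,P \right)} = -2 + Z P = -2 + P Z$)
$b{\left(w \right)} = 54 - w$ ($b{\left(w \right)} = \left(-2 - 4 \left(-2 + 3 \left(-4\right)\right)\right) - w = \left(-2 - 4 \left(-2 - 12\right)\right) - w = \left(-2 - -56\right) - w = \left(-2 + 56\right) - w = 54 - w$)
$- 105 b{\left(g{\left(0,-4 \right)} \right)} + 2 = - 105 \left(54 - -2\right) + 2 = - 105 \left(54 + 2\right) + 2 = \left(-105\right) 56 + 2 = -5880 + 2 = -5878$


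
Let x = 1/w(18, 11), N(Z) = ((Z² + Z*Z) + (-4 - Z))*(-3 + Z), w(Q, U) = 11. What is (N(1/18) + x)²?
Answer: 9281588281/64304361 ≈ 144.34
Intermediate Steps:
N(Z) = (-3 + Z)*(-4 - Z + 2*Z²) (N(Z) = ((Z² + Z²) + (-4 - Z))*(-3 + Z) = (2*Z² + (-4 - Z))*(-3 + Z) = (-4 - Z + 2*Z²)*(-3 + Z) = (-3 + Z)*(-4 - Z + 2*Z²))
x = 1/11 ≈ 0.090909
(N(1/18) + x)² = ((12 - 1/18 - 7*(1/18)² + 2*(1/18)³) + 1/11)² = ((12 - 1*1/18 - 7*(1/18)² + 2*(1/18)³) + 1/11)² = ((12 - 1/18 - 7*1/324 + 2*(1/5832)) + 1/11)² = ((12 - 1/18 - 7/324 + 1/2916) + 1/11)² = (8692/729 + 1/11)² = (96341/8019)² = 9281588281/64304361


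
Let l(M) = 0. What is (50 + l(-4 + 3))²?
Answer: 2500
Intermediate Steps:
(50 + l(-4 + 3))² = (50 + 0)² = 50² = 2500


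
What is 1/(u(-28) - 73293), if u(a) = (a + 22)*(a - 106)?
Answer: -1/72489 ≈ -1.3795e-5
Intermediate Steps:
u(a) = (-106 + a)*(22 + a) (u(a) = (22 + a)*(-106 + a) = (-106 + a)*(22 + a))
1/(u(-28) - 73293) = 1/((-2332 + (-28)² - 84*(-28)) - 73293) = 1/((-2332 + 784 + 2352) - 73293) = 1/(804 - 73293) = 1/(-72489) = -1/72489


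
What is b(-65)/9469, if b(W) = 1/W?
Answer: -1/615485 ≈ -1.6247e-6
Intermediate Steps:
b(-65)/9469 = 1/(-65*9469) = -1/65*1/9469 = -1/615485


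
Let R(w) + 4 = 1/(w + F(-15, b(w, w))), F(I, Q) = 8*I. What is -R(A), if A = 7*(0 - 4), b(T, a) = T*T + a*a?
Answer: 593/148 ≈ 4.0068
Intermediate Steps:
b(T, a) = T² + a²
A = -28 (A = 7*(-4) = -28)
R(w) = -4 + 1/(-120 + w) (R(w) = -4 + 1/(w + 8*(-15)) = -4 + 1/(w - 120) = -4 + 1/(-120 + w))
-R(A) = -(481 - 4*(-28))/(-120 - 28) = -(481 + 112)/(-148) = -(-1)*593/148 = -1*(-593/148) = 593/148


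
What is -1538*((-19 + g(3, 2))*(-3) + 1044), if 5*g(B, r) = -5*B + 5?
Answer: -1702566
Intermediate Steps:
g(B, r) = 1 - B (g(B, r) = (-5*B + 5)/5 = (5 - 5*B)/5 = 1 - B)
-1538*((-19 + g(3, 2))*(-3) + 1044) = -1538*((-19 + (1 - 1*3))*(-3) + 1044) = -1538*((-19 + (1 - 3))*(-3) + 1044) = -1538*((-19 - 2)*(-3) + 1044) = -1538*(-21*(-3) + 1044) = -1538*(63 + 1044) = -1538*1107 = -1702566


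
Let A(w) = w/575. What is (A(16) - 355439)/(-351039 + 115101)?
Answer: 68125803/45221450 ≈ 1.5065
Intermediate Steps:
A(w) = w/575 (A(w) = w*(1/575) = w/575)
(A(16) - 355439)/(-351039 + 115101) = ((1/575)*16 - 355439)/(-351039 + 115101) = (16/575 - 355439)/(-235938) = -204377409/575*(-1/235938) = 68125803/45221450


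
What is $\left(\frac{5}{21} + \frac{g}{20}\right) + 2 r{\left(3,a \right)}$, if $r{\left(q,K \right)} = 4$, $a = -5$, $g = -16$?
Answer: $\frac{781}{105} \approx 7.4381$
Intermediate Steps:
$\left(\frac{5}{21} + \frac{g}{20}\right) + 2 r{\left(3,a \right)} = \left(\frac{5}{21} - \frac{16}{20}\right) + 2 \cdot 4 = \left(5 \cdot \frac{1}{21} - \frac{4}{5}\right) + 8 = \left(\frac{5}{21} - \frac{4}{5}\right) + 8 = - \frac{59}{105} + 8 = \frac{781}{105}$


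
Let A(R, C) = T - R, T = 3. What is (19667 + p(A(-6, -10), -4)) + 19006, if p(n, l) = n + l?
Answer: 38678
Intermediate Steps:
A(R, C) = 3 - R
p(n, l) = l + n
(19667 + p(A(-6, -10), -4)) + 19006 = (19667 + (-4 + (3 - 1*(-6)))) + 19006 = (19667 + (-4 + (3 + 6))) + 19006 = (19667 + (-4 + 9)) + 19006 = (19667 + 5) + 19006 = 19672 + 19006 = 38678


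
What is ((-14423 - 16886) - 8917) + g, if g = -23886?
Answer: -64112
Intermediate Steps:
((-14423 - 16886) - 8917) + g = ((-14423 - 16886) - 8917) - 23886 = (-31309 - 8917) - 23886 = -40226 - 23886 = -64112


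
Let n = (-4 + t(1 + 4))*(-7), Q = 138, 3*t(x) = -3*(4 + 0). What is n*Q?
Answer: 7728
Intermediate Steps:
t(x) = -4 (t(x) = (-3*(4 + 0))/3 = (-3*4)/3 = (⅓)*(-12) = -4)
n = 56 (n = (-4 - 4)*(-7) = -8*(-7) = 56)
n*Q = 56*138 = 7728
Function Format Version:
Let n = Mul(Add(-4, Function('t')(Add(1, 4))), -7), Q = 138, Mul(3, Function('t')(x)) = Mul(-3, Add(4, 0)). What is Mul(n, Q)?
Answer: 7728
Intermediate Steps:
Function('t')(x) = -4 (Function('t')(x) = Mul(Rational(1, 3), Mul(-3, Add(4, 0))) = Mul(Rational(1, 3), Mul(-3, 4)) = Mul(Rational(1, 3), -12) = -4)
n = 56 (n = Mul(Add(-4, -4), -7) = Mul(-8, -7) = 56)
Mul(n, Q) = Mul(56, 138) = 7728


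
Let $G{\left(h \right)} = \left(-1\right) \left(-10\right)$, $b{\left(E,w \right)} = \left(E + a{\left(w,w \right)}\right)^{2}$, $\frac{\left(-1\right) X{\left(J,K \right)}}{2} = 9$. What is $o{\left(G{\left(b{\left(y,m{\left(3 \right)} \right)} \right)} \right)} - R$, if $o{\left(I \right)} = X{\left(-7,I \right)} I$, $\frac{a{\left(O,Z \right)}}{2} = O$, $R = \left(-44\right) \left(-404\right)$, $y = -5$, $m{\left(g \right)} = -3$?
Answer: $-17956$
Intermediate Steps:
$R = 17776$
$a{\left(O,Z \right)} = 2 O$
$X{\left(J,K \right)} = -18$ ($X{\left(J,K \right)} = \left(-2\right) 9 = -18$)
$b{\left(E,w \right)} = \left(E + 2 w\right)^{2}$
$G{\left(h \right)} = 10$
$o{\left(I \right)} = - 18 I$
$o{\left(G{\left(b{\left(y,m{\left(3 \right)} \right)} \right)} \right)} - R = \left(-18\right) 10 - 17776 = -180 - 17776 = -17956$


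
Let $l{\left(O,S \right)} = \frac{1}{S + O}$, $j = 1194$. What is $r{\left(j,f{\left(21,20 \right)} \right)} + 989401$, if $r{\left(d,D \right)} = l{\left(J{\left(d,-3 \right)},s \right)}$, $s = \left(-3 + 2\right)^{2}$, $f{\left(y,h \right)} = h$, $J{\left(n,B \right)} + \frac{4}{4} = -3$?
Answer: $\frac{2968202}{3} \approx 9.894 \cdot 10^{5}$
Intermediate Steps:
$J{\left(n,B \right)} = -4$ ($J{\left(n,B \right)} = -1 - 3 = -4$)
$s = 1$ ($s = \left(-1\right)^{2} = 1$)
$l{\left(O,S \right)} = \frac{1}{O + S}$
$r{\left(d,D \right)} = - \frac{1}{3}$ ($r{\left(d,D \right)} = \frac{1}{-4 + 1} = \frac{1}{-3} = - \frac{1}{3}$)
$r{\left(j,f{\left(21,20 \right)} \right)} + 989401 = - \frac{1}{3} + 989401 = \frac{2968202}{3}$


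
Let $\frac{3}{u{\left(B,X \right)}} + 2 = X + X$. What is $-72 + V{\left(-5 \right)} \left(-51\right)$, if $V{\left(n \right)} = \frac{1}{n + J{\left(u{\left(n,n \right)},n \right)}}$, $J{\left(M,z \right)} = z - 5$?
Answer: $- \frac{343}{5} \approx -68.6$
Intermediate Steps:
$u{\left(B,X \right)} = \frac{3}{-2 + 2 X}$ ($u{\left(B,X \right)} = \frac{3}{-2 + \left(X + X\right)} = \frac{3}{-2 + 2 X}$)
$J{\left(M,z \right)} = -5 + z$
$V{\left(n \right)} = \frac{1}{-5 + 2 n}$ ($V{\left(n \right)} = \frac{1}{n + \left(-5 + n\right)} = \frac{1}{-5 + 2 n}$)
$-72 + V{\left(-5 \right)} \left(-51\right) = -72 + \frac{1}{-5 + 2 \left(-5\right)} \left(-51\right) = -72 + \frac{1}{-5 - 10} \left(-51\right) = -72 + \frac{1}{-15} \left(-51\right) = -72 - - \frac{17}{5} = -72 + \frac{17}{5} = - \frac{343}{5}$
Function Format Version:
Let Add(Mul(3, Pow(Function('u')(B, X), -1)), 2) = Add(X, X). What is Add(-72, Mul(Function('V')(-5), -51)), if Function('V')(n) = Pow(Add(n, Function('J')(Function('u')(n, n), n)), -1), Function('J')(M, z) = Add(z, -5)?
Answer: Rational(-343, 5) ≈ -68.600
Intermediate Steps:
Function('u')(B, X) = Mul(3, Pow(Add(-2, Mul(2, X)), -1)) (Function('u')(B, X) = Mul(3, Pow(Add(-2, Add(X, X)), -1)) = Mul(3, Pow(Add(-2, Mul(2, X)), -1)))
Function('J')(M, z) = Add(-5, z)
Function('V')(n) = Pow(Add(-5, Mul(2, n)), -1) (Function('V')(n) = Pow(Add(n, Add(-5, n)), -1) = Pow(Add(-5, Mul(2, n)), -1))
Add(-72, Mul(Function('V')(-5), -51)) = Add(-72, Mul(Pow(Add(-5, Mul(2, -5)), -1), -51)) = Add(-72, Mul(Pow(Add(-5, -10), -1), -51)) = Add(-72, Mul(Pow(-15, -1), -51)) = Add(-72, Mul(Rational(-1, 15), -51)) = Add(-72, Rational(17, 5)) = Rational(-343, 5)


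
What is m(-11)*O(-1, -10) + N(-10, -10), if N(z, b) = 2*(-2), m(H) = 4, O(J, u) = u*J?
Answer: 36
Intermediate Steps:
O(J, u) = J*u
N(z, b) = -4
m(-11)*O(-1, -10) + N(-10, -10) = 4*(-1*(-10)) - 4 = 4*10 - 4 = 40 - 4 = 36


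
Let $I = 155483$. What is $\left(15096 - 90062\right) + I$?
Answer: $80517$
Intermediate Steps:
$\left(15096 - 90062\right) + I = \left(15096 - 90062\right) + 155483 = -74966 + 155483 = 80517$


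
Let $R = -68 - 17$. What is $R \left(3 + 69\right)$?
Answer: $-6120$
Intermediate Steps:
$R = -85$
$R \left(3 + 69\right) = - 85 \left(3 + 69\right) = \left(-85\right) 72 = -6120$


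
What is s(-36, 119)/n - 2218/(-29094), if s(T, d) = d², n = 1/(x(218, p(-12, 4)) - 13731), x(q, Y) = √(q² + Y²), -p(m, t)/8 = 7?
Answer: -2828586918868/14547 + 28322*√12665 ≈ -1.9126e+8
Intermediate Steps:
p(m, t) = -56 (p(m, t) = -8*7 = -56)
x(q, Y) = √(Y² + q²)
n = 1/(-13731 + 2*√12665) (n = 1/(√((-56)² + 218²) - 13731) = 1/(√(3136 + 47524) - 13731) = 1/(√50660 - 13731) = 1/(2*√12665 - 13731) = 1/(-13731 + 2*√12665) ≈ -7.4042e-5)
s(-36, 119)/n - 2218/(-29094) = 119²/(-13731/188489701 - 2*√12665/188489701) - 2218/(-29094) = 14161/(-13731/188489701 - 2*√12665/188489701) - 2218*(-1/29094) = 14161/(-13731/188489701 - 2*√12665/188489701) + 1109/14547 = 1109/14547 + 14161/(-13731/188489701 - 2*√12665/188489701)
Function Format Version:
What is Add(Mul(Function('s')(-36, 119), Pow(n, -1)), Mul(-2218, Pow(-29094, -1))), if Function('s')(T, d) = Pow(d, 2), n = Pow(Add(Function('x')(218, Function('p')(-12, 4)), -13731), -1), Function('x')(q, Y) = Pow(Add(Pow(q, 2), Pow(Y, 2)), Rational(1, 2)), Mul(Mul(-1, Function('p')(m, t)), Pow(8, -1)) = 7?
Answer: Add(Rational(-2828586918868, 14547), Mul(28322, Pow(12665, Rational(1, 2)))) ≈ -1.9126e+8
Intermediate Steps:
Function('p')(m, t) = -56 (Function('p')(m, t) = Mul(-8, 7) = -56)
Function('x')(q, Y) = Pow(Add(Pow(Y, 2), Pow(q, 2)), Rational(1, 2))
n = Pow(Add(-13731, Mul(2, Pow(12665, Rational(1, 2)))), -1) (n = Pow(Add(Pow(Add(Pow(-56, 2), Pow(218, 2)), Rational(1, 2)), -13731), -1) = Pow(Add(Pow(Add(3136, 47524), Rational(1, 2)), -13731), -1) = Pow(Add(Pow(50660, Rational(1, 2)), -13731), -1) = Pow(Add(Mul(2, Pow(12665, Rational(1, 2))), -13731), -1) = Pow(Add(-13731, Mul(2, Pow(12665, Rational(1, 2)))), -1) ≈ -7.4042e-5)
Add(Mul(Function('s')(-36, 119), Pow(n, -1)), Mul(-2218, Pow(-29094, -1))) = Add(Mul(Pow(119, 2), Pow(Add(Rational(-13731, 188489701), Mul(Rational(-2, 188489701), Pow(12665, Rational(1, 2)))), -1)), Mul(-2218, Pow(-29094, -1))) = Add(Mul(14161, Pow(Add(Rational(-13731, 188489701), Mul(Rational(-2, 188489701), Pow(12665, Rational(1, 2)))), -1)), Mul(-2218, Rational(-1, 29094))) = Add(Mul(14161, Pow(Add(Rational(-13731, 188489701), Mul(Rational(-2, 188489701), Pow(12665, Rational(1, 2)))), -1)), Rational(1109, 14547)) = Add(Rational(1109, 14547), Mul(14161, Pow(Add(Rational(-13731, 188489701), Mul(Rational(-2, 188489701), Pow(12665, Rational(1, 2)))), -1)))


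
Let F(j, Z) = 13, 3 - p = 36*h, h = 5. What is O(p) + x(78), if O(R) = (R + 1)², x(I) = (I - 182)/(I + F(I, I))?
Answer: 216824/7 ≈ 30975.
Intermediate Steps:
p = -177 (p = 3 - 36*5 = 3 - 1*180 = 3 - 180 = -177)
x(I) = (-182 + I)/(13 + I) (x(I) = (I - 182)/(I + 13) = (-182 + I)/(13 + I))
O(R) = (1 + R)²
O(p) + x(78) = (1 - 177)² + (-182 + 78)/(13 + 78) = (-176)² - 104/91 = 30976 + (1/91)*(-104) = 30976 - 8/7 = 216824/7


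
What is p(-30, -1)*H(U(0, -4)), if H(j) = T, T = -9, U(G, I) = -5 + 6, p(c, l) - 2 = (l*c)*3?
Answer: -828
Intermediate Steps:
p(c, l) = 2 + 3*c*l (p(c, l) = 2 + (l*c)*3 = 2 + (c*l)*3 = 2 + 3*c*l)
U(G, I) = 1
H(j) = -9
p(-30, -1)*H(U(0, -4)) = (2 + 3*(-30)*(-1))*(-9) = (2 + 90)*(-9) = 92*(-9) = -828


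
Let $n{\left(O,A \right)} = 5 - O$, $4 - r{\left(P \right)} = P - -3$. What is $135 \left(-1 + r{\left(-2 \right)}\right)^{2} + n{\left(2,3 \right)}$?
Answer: $543$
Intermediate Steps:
$r{\left(P \right)} = 1 - P$ ($r{\left(P \right)} = 4 - \left(P - -3\right) = 4 - \left(P + 3\right) = 4 - \left(3 + P\right) = 1 - P$)
$135 \left(-1 + r{\left(-2 \right)}\right)^{2} + n{\left(2,3 \right)} = 135 \left(-1 + \left(1 - -2\right)\right)^{2} + \left(5 - 2\right) = 135 \left(-1 + \left(1 + 2\right)\right)^{2} + \left(5 - 2\right) = 135 \left(-1 + 3\right)^{2} + 3 = 135 \cdot 2^{2} + 3 = 135 \cdot 4 + 3 = 540 + 3 = 543$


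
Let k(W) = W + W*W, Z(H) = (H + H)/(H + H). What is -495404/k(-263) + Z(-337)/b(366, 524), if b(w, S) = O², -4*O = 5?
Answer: -5641302/861325 ≈ -6.5496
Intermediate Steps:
O = -5/4 (O = -¼*5 = -5/4 ≈ -1.2500)
Z(H) = 1 (Z(H) = (2*H)/((2*H)) = (2*H)*(1/(2*H)) = 1)
b(w, S) = 25/16 (b(w, S) = (-5/4)² = 25/16)
k(W) = W + W²
-495404/k(-263) + Z(-337)/b(366, 524) = -495404*(-1/(263*(1 - 263))) + 1/(25/16) = -495404/((-263*(-262))) + 1*(16/25) = -495404/68906 + 16/25 = -495404*1/68906 + 16/25 = -247702/34453 + 16/25 = -5641302/861325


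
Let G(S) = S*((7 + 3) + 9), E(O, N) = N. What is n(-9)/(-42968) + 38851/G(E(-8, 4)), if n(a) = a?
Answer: 417337613/816392 ≈ 511.20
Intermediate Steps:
G(S) = 19*S (G(S) = S*(10 + 9) = S*19 = 19*S)
n(-9)/(-42968) + 38851/G(E(-8, 4)) = -9/(-42968) + 38851/((19*4)) = -9*(-1/42968) + 38851/76 = 9/42968 + 38851*(1/76) = 9/42968 + 38851/76 = 417337613/816392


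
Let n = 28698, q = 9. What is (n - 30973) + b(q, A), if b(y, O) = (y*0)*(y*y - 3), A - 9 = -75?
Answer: -2275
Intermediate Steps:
A = -66 (A = 9 - 75 = -66)
b(y, O) = 0 (b(y, O) = 0*(y² - 3) = 0*(-3 + y²) = 0)
(n - 30973) + b(q, A) = (28698 - 30973) + 0 = -2275 + 0 = -2275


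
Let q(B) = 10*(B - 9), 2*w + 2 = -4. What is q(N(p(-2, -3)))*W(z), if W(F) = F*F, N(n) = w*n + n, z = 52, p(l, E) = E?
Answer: -81120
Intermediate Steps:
w = -3 (w = -1 + (½)*(-4) = -1 - 2 = -3)
N(n) = -2*n (N(n) = -3*n + n = -2*n)
W(F) = F²
q(B) = -90 + 10*B (q(B) = 10*(-9 + B) = -90 + 10*B)
q(N(p(-2, -3)))*W(z) = (-90 + 10*(-2*(-3)))*52² = (-90 + 10*6)*2704 = (-90 + 60)*2704 = -30*2704 = -81120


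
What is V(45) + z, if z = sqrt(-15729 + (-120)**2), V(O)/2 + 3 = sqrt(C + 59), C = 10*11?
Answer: 20 + I*sqrt(1329) ≈ 20.0 + 36.455*I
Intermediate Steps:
C = 110
V(O) = 20 (V(O) = -6 + 2*sqrt(110 + 59) = -6 + 2*sqrt(169) = -6 + 2*13 = -6 + 26 = 20)
z = I*sqrt(1329) (z = sqrt(-15729 + 14400) = sqrt(-1329) = I*sqrt(1329) ≈ 36.455*I)
V(45) + z = 20 + I*sqrt(1329)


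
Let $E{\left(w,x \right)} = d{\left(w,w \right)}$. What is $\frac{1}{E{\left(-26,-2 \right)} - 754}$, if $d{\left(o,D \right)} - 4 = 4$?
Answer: $- \frac{1}{746} \approx -0.0013405$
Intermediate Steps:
$d{\left(o,D \right)} = 8$ ($d{\left(o,D \right)} = 4 + 4 = 8$)
$E{\left(w,x \right)} = 8$
$\frac{1}{E{\left(-26,-2 \right)} - 754} = \frac{1}{8 - 754} = \frac{1}{-746} = - \frac{1}{746}$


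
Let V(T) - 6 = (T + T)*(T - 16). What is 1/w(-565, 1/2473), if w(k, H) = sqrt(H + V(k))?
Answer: sqrt(4015196257217)/1623613529 ≈ 0.0012342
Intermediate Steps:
V(T) = 6 + 2*T*(-16 + T) (V(T) = 6 + (T + T)*(T - 16) = 6 + (2*T)*(-16 + T) = 6 + 2*T*(-16 + T))
w(k, H) = sqrt(6 + H - 32*k + 2*k**2) (w(k, H) = sqrt(H + (6 - 32*k + 2*k**2)) = sqrt(6 + H - 32*k + 2*k**2))
1/w(-565, 1/2473) = 1/(sqrt(6 + 1/2473 - 32*(-565) + 2*(-565)**2)) = 1/(sqrt(6 + 1/2473 + 18080 + 2*319225)) = 1/(sqrt(6 + 1/2473 + 18080 + 638450)) = 1/(sqrt(1623613529/2473)) = 1/(sqrt(4015196257217)/2473) = sqrt(4015196257217)/1623613529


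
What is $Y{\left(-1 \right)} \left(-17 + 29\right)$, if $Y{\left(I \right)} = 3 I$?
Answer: $-36$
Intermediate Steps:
$Y{\left(-1 \right)} \left(-17 + 29\right) = 3 \left(-1\right) \left(-17 + 29\right) = \left(-3\right) 12 = -36$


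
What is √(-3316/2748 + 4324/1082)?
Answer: √385346203935/371667 ≈ 1.6702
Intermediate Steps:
√(-3316/2748 + 4324/1082) = √(-3316*1/2748 + 4324*(1/1082)) = √(-829/687 + 2162/541) = √(1036805/371667) = √385346203935/371667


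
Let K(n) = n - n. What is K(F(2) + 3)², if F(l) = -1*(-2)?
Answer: 0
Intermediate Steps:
F(l) = 2
K(n) = 0
K(F(2) + 3)² = 0² = 0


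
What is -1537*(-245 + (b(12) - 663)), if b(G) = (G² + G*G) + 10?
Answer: 937570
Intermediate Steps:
b(G) = 10 + 2*G² (b(G) = (G² + G²) + 10 = 2*G² + 10 = 10 + 2*G²)
-1537*(-245 + (b(12) - 663)) = -1537*(-245 + ((10 + 2*12²) - 663)) = -1537*(-245 + ((10 + 2*144) - 663)) = -1537*(-245 + ((10 + 288) - 663)) = -1537*(-245 + (298 - 663)) = -1537*(-245 - 365) = -1537*(-610) = 937570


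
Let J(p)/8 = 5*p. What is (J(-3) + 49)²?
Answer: 5041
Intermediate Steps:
J(p) = 40*p (J(p) = 8*(5*p) = 40*p)
(J(-3) + 49)² = (40*(-3) + 49)² = (-120 + 49)² = (-71)² = 5041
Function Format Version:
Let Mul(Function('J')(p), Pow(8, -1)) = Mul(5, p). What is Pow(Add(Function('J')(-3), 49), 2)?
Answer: 5041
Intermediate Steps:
Function('J')(p) = Mul(40, p) (Function('J')(p) = Mul(8, Mul(5, p)) = Mul(40, p))
Pow(Add(Function('J')(-3), 49), 2) = Pow(Add(Mul(40, -3), 49), 2) = Pow(Add(-120, 49), 2) = Pow(-71, 2) = 5041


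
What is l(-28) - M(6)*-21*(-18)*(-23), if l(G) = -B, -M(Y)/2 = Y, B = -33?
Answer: -104295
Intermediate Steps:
M(Y) = -2*Y
l(G) = 33 (l(G) = -1*(-33) = 33)
l(-28) - M(6)*-21*(-18)*(-23) = 33 - (-2*6)*-21*(-18)*(-23) = 33 - (-12)*378*(-23) = 33 - (-12)*(-8694) = 33 - 1*104328 = 33 - 104328 = -104295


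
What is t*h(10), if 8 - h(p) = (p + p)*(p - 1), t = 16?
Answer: -2752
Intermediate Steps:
h(p) = 8 - 2*p*(-1 + p) (h(p) = 8 - (p + p)*(p - 1) = 8 - 2*p*(-1 + p))
t*h(10) = 16*(8 - 2*10² + 2*10) = 16*(8 - 2*100 + 20) = 16*(8 - 200 + 20) = 16*(-172) = -2752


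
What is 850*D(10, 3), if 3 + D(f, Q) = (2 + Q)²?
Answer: 18700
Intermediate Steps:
D(f, Q) = -3 + (2 + Q)²
850*D(10, 3) = 850*(-3 + (2 + 3)²) = 850*(-3 + 5²) = 850*(-3 + 25) = 850*22 = 18700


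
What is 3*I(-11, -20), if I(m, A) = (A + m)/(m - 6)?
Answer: 93/17 ≈ 5.4706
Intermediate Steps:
I(m, A) = (A + m)/(-6 + m)
3*I(-11, -20) = 3*((-20 - 11)/(-6 - 11)) = 3*(-31/(-17)) = 3*(-1/17*(-31)) = 3*(31/17) = 93/17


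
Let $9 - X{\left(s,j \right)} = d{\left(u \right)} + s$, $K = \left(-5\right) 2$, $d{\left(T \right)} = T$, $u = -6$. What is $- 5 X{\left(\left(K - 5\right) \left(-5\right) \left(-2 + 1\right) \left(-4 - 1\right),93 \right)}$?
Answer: $1800$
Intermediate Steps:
$K = -10$
$X{\left(s,j \right)} = 15 - s$ ($X{\left(s,j \right)} = 9 - \left(-6 + s\right) = 15 - s$)
$- 5 X{\left(\left(K - 5\right) \left(-5\right) \left(-2 + 1\right) \left(-4 - 1\right),93 \right)} = - 5 \left(15 - \left(-10 - 5\right) \left(-5\right) \left(-2 + 1\right) \left(-4 - 1\right)\right) = - 5 \left(15 - \left(-15\right) \left(-5\right) \left(\left(-1\right) \left(-5\right)\right)\right) = - 5 \left(15 - 75 \cdot 5\right) = - 5 \left(15 - 375\right) = \left(-5\right) \left(-360\right) = 1800$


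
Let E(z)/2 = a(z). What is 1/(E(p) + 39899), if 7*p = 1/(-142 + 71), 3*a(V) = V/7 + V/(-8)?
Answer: 41748/1665703451 ≈ 2.5063e-5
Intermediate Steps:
a(V) = V/168 (a(V) = (V/7 + V/(-8))/3 = (V*(1/7) + V*(-1/8))/3 = (V/7 - V/8)/3 = (V/56)/3 = V/168)
p = -1/497 (p = 1/(7*(-142 + 71)) = (1/7)/(-71) = (1/7)*(-1/71) = -1/497 ≈ -0.0020121)
E(z) = z/84 (E(z) = 2*(z/168) = z/84)
1/(E(p) + 39899) = 1/((1/84)*(-1/497) + 39899) = 1/(-1/41748 + 39899) = 1/(1665703451/41748) = 41748/1665703451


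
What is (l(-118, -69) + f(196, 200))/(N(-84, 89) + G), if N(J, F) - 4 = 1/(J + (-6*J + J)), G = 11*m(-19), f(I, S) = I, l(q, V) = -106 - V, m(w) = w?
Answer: -53424/68879 ≈ -0.77562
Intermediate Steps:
G = -209 (G = 11*(-19) = -209)
N(J, F) = 4 - 1/(4*J) (N(J, F) = 4 + 1/(J + (-6*J + J)) = 4 + 1/(J - 5*J) = 4 + 1/(-4*J) = 4 - 1/(4*J))
(l(-118, -69) + f(196, 200))/(N(-84, 89) + G) = ((-106 - 1*(-69)) + 196)/((4 - ¼/(-84)) - 209) = ((-106 + 69) + 196)/((4 - ¼*(-1/84)) - 209) = (-37 + 196)/((4 + 1/336) - 209) = 159/(1345/336 - 209) = 159/(-68879/336) = 159*(-336/68879) = -53424/68879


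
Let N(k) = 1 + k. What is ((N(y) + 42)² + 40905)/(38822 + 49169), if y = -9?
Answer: 42061/87991 ≈ 0.47801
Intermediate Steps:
((N(y) + 42)² + 40905)/(38822 + 49169) = (((1 - 9) + 42)² + 40905)/(38822 + 49169) = ((-8 + 42)² + 40905)/87991 = (34² + 40905)*(1/87991) = (1156 + 40905)*(1/87991) = 42061*(1/87991) = 42061/87991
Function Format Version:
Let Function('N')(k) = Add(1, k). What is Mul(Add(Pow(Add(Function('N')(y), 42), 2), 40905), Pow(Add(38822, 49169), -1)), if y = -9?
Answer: Rational(42061, 87991) ≈ 0.47801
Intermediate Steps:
Mul(Add(Pow(Add(Function('N')(y), 42), 2), 40905), Pow(Add(38822, 49169), -1)) = Mul(Add(Pow(Add(Add(1, -9), 42), 2), 40905), Pow(Add(38822, 49169), -1)) = Mul(Add(Pow(Add(-8, 42), 2), 40905), Pow(87991, -1)) = Mul(Add(Pow(34, 2), 40905), Rational(1, 87991)) = Mul(Add(1156, 40905), Rational(1, 87991)) = Mul(42061, Rational(1, 87991)) = Rational(42061, 87991)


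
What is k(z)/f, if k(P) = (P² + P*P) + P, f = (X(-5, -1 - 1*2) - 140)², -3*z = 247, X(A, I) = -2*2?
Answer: 121277/186624 ≈ 0.64985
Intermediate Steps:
X(A, I) = -4
z = -247/3 (z = -⅓*247 = -247/3 ≈ -82.333)
f = 20736 (f = (-4 - 140)² = (-144)² = 20736)
k(P) = P + 2*P² (k(P) = (P² + P²) + P = 2*P² + P = P + 2*P²)
k(z)/f = -247*(1 + 2*(-247/3))/3/20736 = -247*(1 - 494/3)/3*(1/20736) = -247/3*(-491/3)*(1/20736) = (121277/9)*(1/20736) = 121277/186624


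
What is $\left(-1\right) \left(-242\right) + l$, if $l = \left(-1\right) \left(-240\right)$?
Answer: $482$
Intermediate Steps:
$l = 240$
$\left(-1\right) \left(-242\right) + l = \left(-1\right) \left(-242\right) + 240 = 242 + 240 = 482$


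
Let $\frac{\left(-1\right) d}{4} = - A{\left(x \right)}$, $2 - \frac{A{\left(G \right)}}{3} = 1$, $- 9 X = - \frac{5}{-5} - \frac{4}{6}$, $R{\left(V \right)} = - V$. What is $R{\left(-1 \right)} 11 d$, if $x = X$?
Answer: $132$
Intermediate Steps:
$X = - \frac{1}{27}$ ($X = - \frac{- \frac{5}{-5} - \frac{4}{6}}{9} = - \frac{\left(-5\right) \left(- \frac{1}{5}\right) - \frac{2}{3}}{9} = - \frac{1 - \frac{2}{3}}{9} = \left(- \frac{1}{9}\right) \frac{1}{3} = - \frac{1}{27} \approx -0.037037$)
$x = - \frac{1}{27} \approx -0.037037$
$A{\left(G \right)} = 3$ ($A{\left(G \right)} = 6 - 3 = 3$)
$d = 12$ ($d = - 4 \left(\left(-1\right) 3\right) = \left(-4\right) \left(-3\right) = 12$)
$R{\left(-1 \right)} 11 d = \left(-1\right) \left(-1\right) 11 \cdot 12 = 1 \cdot 11 \cdot 12 = 11 \cdot 12 = 132$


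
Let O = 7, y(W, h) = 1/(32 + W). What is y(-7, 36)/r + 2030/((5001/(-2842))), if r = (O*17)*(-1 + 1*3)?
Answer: -34327091999/29755950 ≈ -1153.6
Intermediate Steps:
r = 238 (r = (7*17)*(-1 + 1*3) = 119*(-1 + 3) = 119*2 = 238)
y(-7, 36)/r + 2030/((5001/(-2842))) = 1/((32 - 7)*238) + 2030/((5001/(-2842))) = (1/238)/25 + 2030/((5001*(-1/2842))) = (1/25)*(1/238) + 2030/(-5001/2842) = 1/5950 + 2030*(-2842/5001) = 1/5950 - 5769260/5001 = -34327091999/29755950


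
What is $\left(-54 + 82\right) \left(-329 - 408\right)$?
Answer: $-20636$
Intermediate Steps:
$\left(-54 + 82\right) \left(-329 - 408\right) = 28 \left(-737\right) = -20636$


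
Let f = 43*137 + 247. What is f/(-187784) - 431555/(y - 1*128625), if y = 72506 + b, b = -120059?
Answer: 19989435889/8270852388 ≈ 2.4169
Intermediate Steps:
f = 6138 (f = 5891 + 247 = 6138)
y = -47553 (y = 72506 - 120059 = -47553)
f/(-187784) - 431555/(y - 1*128625) = 6138/(-187784) - 431555/(-47553 - 1*128625) = 6138*(-1/187784) - 431555/(-47553 - 128625) = -3069/93892 - 431555/(-176178) = -3069/93892 - 431555*(-1/176178) = -3069/93892 + 431555/176178 = 19989435889/8270852388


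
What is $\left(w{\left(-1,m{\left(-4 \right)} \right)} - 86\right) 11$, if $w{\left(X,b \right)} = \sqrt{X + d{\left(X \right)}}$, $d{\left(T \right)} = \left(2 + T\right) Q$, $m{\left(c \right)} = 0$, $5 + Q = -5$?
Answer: $-946 + 11 i \sqrt{11} \approx -946.0 + 36.483 i$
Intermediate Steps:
$Q = -10$ ($Q = -5 - 5 = -10$)
$d{\left(T \right)} = -20 - 10 T$ ($d{\left(T \right)} = \left(2 + T\right) \left(-10\right) = -20 - 10 T$)
$w{\left(X,b \right)} = \sqrt{-20 - 9 X}$ ($w{\left(X,b \right)} = \sqrt{X - \left(20 + 10 X\right)} = \sqrt{-20 - 9 X}$)
$\left(w{\left(-1,m{\left(-4 \right)} \right)} - 86\right) 11 = \left(\sqrt{-20 - -9} - 86\right) 11 = \left(\sqrt{-20 + 9} - 86\right) 11 = \left(\sqrt{-11} - 86\right) 11 = \left(i \sqrt{11} - 86\right) 11 = \left(-86 + i \sqrt{11}\right) 11 = -946 + 11 i \sqrt{11}$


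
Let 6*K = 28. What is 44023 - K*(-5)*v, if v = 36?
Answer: 44863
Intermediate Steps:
K = 14/3 (K = (⅙)*28 = 14/3 ≈ 4.6667)
44023 - K*(-5)*v = 44023 - (14/3)*(-5)*36 = 44023 - (-70)*36/3 = 44023 - 1*(-840) = 44023 + 840 = 44863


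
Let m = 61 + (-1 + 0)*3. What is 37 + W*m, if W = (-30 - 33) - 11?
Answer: -4255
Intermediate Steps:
W = -74 (W = -63 - 11 = -74)
m = 58 (m = 61 - 1*3 = 61 - 3 = 58)
37 + W*m = 37 - 74*58 = 37 - 4292 = -4255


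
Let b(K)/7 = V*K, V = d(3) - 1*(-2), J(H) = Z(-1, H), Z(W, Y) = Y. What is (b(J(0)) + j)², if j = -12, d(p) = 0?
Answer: 144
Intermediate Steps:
J(H) = H
V = 2 (V = 0 - 1*(-2) = 0 + 2 = 2)
b(K) = 14*K (b(K) = 7*(2*K) = 14*K)
(b(J(0)) + j)² = (14*0 - 12)² = (0 - 12)² = (-12)² = 144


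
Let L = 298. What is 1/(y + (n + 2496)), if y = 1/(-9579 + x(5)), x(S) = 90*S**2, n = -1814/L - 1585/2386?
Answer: 2605562106/6485891104219 ≈ 0.00040173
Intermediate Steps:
n = -2400267/355514 (n = -1814/298 - 1585/2386 = -1814*1/298 - 1585*1/2386 = -907/149 - 1585/2386 = -2400267/355514 ≈ -6.7515)
y = -1/7329 (y = 1/(-9579 + 90*5**2) = 1/(-9579 + 90*25) = 1/(-9579 + 2250) = 1/(-7329) = -1/7329 ≈ -0.00013644)
1/(y + (n + 2496)) = 1/(-1/7329 + (-2400267/355514 + 2496)) = 1/(-1/7329 + 884962677/355514) = 1/(6485891104219/2605562106) = 2605562106/6485891104219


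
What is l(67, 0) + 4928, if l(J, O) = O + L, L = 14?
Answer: 4942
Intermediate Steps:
l(J, O) = 14 + O (l(J, O) = O + 14 = 14 + O)
l(67, 0) + 4928 = (14 + 0) + 4928 = 14 + 4928 = 4942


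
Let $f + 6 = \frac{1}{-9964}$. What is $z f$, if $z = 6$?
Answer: $- \frac{179355}{4982} \approx -36.001$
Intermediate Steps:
$f = - \frac{59785}{9964}$ ($f = -6 + \frac{1}{-9964} = -6 - \frac{1}{9964} = - \frac{59785}{9964} \approx -6.0001$)
$z f = 6 \left(- \frac{59785}{9964}\right) = - \frac{179355}{4982}$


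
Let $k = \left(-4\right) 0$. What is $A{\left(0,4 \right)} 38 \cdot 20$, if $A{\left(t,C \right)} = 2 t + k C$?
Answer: $0$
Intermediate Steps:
$k = 0$
$A{\left(t,C \right)} = 2 t$ ($A{\left(t,C \right)} = 2 t + 0 C = 2 t + 0 = 2 t$)
$A{\left(0,4 \right)} 38 \cdot 20 = 2 \cdot 0 \cdot 38 \cdot 20 = 0 \cdot 38 \cdot 20 = 0 \cdot 20 = 0$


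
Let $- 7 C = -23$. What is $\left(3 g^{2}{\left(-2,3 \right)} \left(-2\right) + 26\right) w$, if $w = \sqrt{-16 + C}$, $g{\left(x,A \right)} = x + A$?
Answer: $\frac{20 i \sqrt{623}}{7} \approx 71.314 i$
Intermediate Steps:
$C = \frac{23}{7}$ ($C = \left(- \frac{1}{7}\right) \left(-23\right) = \frac{23}{7} \approx 3.2857$)
$g{\left(x,A \right)} = A + x$
$w = \frac{i \sqrt{623}}{7}$ ($w = \sqrt{-16 + \frac{23}{7}} = \sqrt{- \frac{89}{7}} = \frac{i \sqrt{623}}{7} \approx 3.5657 i$)
$\left(3 g^{2}{\left(-2,3 \right)} \left(-2\right) + 26\right) w = \left(3 \left(3 - 2\right)^{2} \left(-2\right) + 26\right) \frac{i \sqrt{623}}{7} = \left(3 \cdot 1^{2} \left(-2\right) + 26\right) \frac{i \sqrt{623}}{7} = \left(3 \cdot 1 \left(-2\right) + 26\right) \frac{i \sqrt{623}}{7} = \left(3 \left(-2\right) + 26\right) \frac{i \sqrt{623}}{7} = \left(-6 + 26\right) \frac{i \sqrt{623}}{7} = 20 \frac{i \sqrt{623}}{7} = \frac{20 i \sqrt{623}}{7}$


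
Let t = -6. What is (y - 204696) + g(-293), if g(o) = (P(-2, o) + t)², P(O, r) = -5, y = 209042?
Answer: 4467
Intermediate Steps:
g(o) = 121 (g(o) = (-5 - 6)² = (-11)² = 121)
(y - 204696) + g(-293) = (209042 - 204696) + 121 = 4346 + 121 = 4467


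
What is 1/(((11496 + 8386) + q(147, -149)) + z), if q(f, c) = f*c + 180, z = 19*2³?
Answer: -1/1689 ≈ -0.00059207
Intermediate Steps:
z = 152 (z = 19*8 = 152)
q(f, c) = 180 + c*f (q(f, c) = c*f + 180 = 180 + c*f)
1/(((11496 + 8386) + q(147, -149)) + z) = 1/(((11496 + 8386) + (180 - 149*147)) + 152) = 1/((19882 + (180 - 21903)) + 152) = 1/((19882 - 21723) + 152) = 1/(-1841 + 152) = 1/(-1689) = -1/1689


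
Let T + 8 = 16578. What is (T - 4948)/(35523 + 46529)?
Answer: 5811/41026 ≈ 0.14164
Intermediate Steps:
T = 16570 (T = -8 + 16578 = 16570)
(T - 4948)/(35523 + 46529) = (16570 - 4948)/(35523 + 46529) = 11622/82052 = 11622*(1/82052) = 5811/41026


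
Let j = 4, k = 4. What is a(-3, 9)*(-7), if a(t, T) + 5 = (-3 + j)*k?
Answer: 7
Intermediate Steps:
a(t, T) = -1 (a(t, T) = -5 + (-3 + 4)*4 = -5 + 1*4 = -5 + 4 = -1)
a(-3, 9)*(-7) = -1*(-7) = 7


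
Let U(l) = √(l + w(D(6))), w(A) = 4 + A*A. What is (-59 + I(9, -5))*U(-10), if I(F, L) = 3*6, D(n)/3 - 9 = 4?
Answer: -41*√1515 ≈ -1595.8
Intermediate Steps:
D(n) = 39 (D(n) = 27 + 3*4 = 27 + 12 = 39)
I(F, L) = 18
w(A) = 4 + A²
U(l) = √(1525 + l) (U(l) = √(l + (4 + 39²)) = √(l + (4 + 1521)) = √(l + 1525) = √(1525 + l))
(-59 + I(9, -5))*U(-10) = (-59 + 18)*√(1525 - 10) = -41*√1515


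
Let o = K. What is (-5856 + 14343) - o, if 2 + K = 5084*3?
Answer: -6763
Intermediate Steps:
K = 15250 (K = -2 + 5084*3 = -2 + 15252 = 15250)
o = 15250
(-5856 + 14343) - o = (-5856 + 14343) - 1*15250 = 8487 - 15250 = -6763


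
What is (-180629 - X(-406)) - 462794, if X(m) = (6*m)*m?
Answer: -1632439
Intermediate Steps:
X(m) = 6*m²
(-180629 - X(-406)) - 462794 = (-180629 - 6*(-406)²) - 462794 = (-180629 - 6*164836) - 462794 = (-180629 - 1*989016) - 462794 = (-180629 - 989016) - 462794 = -1169645 - 462794 = -1632439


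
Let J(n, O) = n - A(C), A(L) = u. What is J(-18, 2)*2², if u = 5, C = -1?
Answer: -92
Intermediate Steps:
A(L) = 5
J(n, O) = -5 + n (J(n, O) = n - 1*5 = n - 5 = -5 + n)
J(-18, 2)*2² = (-5 - 18)*2² = -23*4 = -92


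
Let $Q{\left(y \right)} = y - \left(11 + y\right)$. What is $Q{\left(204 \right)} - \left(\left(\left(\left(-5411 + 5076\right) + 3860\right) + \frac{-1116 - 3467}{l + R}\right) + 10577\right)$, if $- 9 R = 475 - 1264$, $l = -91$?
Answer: $- \frac{154879}{10} \approx -15488.0$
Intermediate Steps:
$R = \frac{263}{3}$ ($R = - \frac{475 - 1264}{9} = \left(- \frac{1}{9}\right) \left(-789\right) = \frac{263}{3} \approx 87.667$)
$Q{\left(y \right)} = -11$
$Q{\left(204 \right)} - \left(\left(\left(\left(-5411 + 5076\right) + 3860\right) + \frac{-1116 - 3467}{l + R}\right) + 10577\right) = -11 - \left(\left(\left(\left(-5411 + 5076\right) + 3860\right) + \frac{-1116 - 3467}{-91 + \frac{263}{3}}\right) + 10577\right) = -11 - \left(\left(\left(-335 + 3860\right) - \frac{4583}{- \frac{10}{3}}\right) + 10577\right) = -11 - \left(\left(3525 - - \frac{13749}{10}\right) + 10577\right) = -11 - \left(\left(3525 + \frac{13749}{10}\right) + 10577\right) = -11 - \left(\frac{48999}{10} + 10577\right) = -11 - \frac{154769}{10} = - \frac{154879}{10}$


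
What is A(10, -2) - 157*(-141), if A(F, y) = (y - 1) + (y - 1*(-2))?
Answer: 22134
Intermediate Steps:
A(F, y) = 1 + 2*y (A(F, y) = (-1 + y) + (y + 2) = (-1 + y) + (2 + y) = 1 + 2*y)
A(10, -2) - 157*(-141) = (1 + 2*(-2)) - 157*(-141) = (1 - 4) + 22137 = -3 + 22137 = 22134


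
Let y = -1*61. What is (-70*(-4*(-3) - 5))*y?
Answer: 29890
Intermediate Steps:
y = -61
(-70*(-4*(-3) - 5))*y = -70*(-4*(-3) - 5)*(-61) = -70*(12 - 5)*(-61) = -70*7*(-61) = -490*(-61) = 29890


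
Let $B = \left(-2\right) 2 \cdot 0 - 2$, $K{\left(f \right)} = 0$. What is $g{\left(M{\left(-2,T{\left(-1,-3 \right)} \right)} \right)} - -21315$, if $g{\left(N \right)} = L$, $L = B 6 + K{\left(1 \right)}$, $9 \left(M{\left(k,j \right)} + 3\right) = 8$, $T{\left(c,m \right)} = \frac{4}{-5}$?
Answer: $21303$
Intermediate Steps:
$T{\left(c,m \right)} = - \frac{4}{5}$ ($T{\left(c,m \right)} = 4 \left(- \frac{1}{5}\right) = - \frac{4}{5}$)
$B = -2$ ($B = \left(-4\right) 0 - 2 = 0 - 2 = -2$)
$M{\left(k,j \right)} = - \frac{19}{9}$ ($M{\left(k,j \right)} = -3 + \frac{1}{9} \cdot 8 = -3 + \frac{8}{9} = - \frac{19}{9}$)
$L = -12$ ($L = \left(-2\right) 6 + 0 = -12 + 0 = -12$)
$g{\left(N \right)} = -12$
$g{\left(M{\left(-2,T{\left(-1,-3 \right)} \right)} \right)} - -21315 = -12 - -21315 = -12 + 21315 = 21303$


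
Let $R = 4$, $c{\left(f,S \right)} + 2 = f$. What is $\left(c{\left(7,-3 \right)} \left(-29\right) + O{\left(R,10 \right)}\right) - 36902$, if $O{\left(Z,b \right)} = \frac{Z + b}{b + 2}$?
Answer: $- \frac{222275}{6} \approx -37046.0$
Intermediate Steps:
$c{\left(f,S \right)} = -2 + f$
$O{\left(Z,b \right)} = \frac{Z + b}{2 + b}$
$\left(c{\left(7,-3 \right)} \left(-29\right) + O{\left(R,10 \right)}\right) - 36902 = \left(\left(-2 + 7\right) \left(-29\right) + \frac{4 + 10}{2 + 10}\right) - 36902 = \left(5 \left(-29\right) + \frac{1}{12} \cdot 14\right) - 36902 = \left(-145 + \frac{1}{12} \cdot 14\right) - 36902 = \left(-145 + \frac{7}{6}\right) - 36902 = - \frac{863}{6} - 36902 = - \frac{222275}{6}$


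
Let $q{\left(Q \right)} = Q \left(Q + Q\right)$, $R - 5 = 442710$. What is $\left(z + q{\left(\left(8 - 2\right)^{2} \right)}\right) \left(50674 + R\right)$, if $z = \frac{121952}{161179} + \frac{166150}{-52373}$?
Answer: $\frac{10785378879024547590}{8441427767} \approx 1.2777 \cdot 10^{9}$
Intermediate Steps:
$R = 442715$ ($R = 5 + 442710 = 442715$)
$q{\left(Q \right)} = 2 Q^{2}$ ($q{\left(Q \right)} = Q 2 Q = 2 Q^{2}$)
$z = - \frac{20392898754}{8441427767}$ ($z = 121952 \cdot \frac{1}{161179} + 166150 \left(- \frac{1}{52373}\right) = \frac{121952}{161179} - \frac{166150}{52373} = - \frac{20392898754}{8441427767} \approx -2.4158$)
$\left(z + q{\left(\left(8 - 2\right)^{2} \right)}\right) \left(50674 + R\right) = \left(- \frac{20392898754}{8441427767} + 2 \left(\left(8 - 2\right)^{2}\right)^{2}\right) \left(50674 + 442715\right) = \left(- \frac{20392898754}{8441427767} + 2 \left(6^{2}\right)^{2}\right) 493389 = \left(- \frac{20392898754}{8441427767} + 2 \cdot 36^{2}\right) 493389 = \left(- \frac{20392898754}{8441427767} + 2 \cdot 1296\right) 493389 = \left(- \frac{20392898754}{8441427767} + 2592\right) 493389 = \frac{21859787873310}{8441427767} \cdot 493389 = \frac{10785378879024547590}{8441427767}$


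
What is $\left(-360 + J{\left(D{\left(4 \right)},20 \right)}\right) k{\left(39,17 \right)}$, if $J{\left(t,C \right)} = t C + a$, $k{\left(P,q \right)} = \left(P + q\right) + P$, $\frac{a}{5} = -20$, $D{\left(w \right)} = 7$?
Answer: $-30400$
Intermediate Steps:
$a = -100$ ($a = 5 \left(-20\right) = -100$)
$k{\left(P,q \right)} = q + 2 P$
$J{\left(t,C \right)} = -100 + C t$ ($J{\left(t,C \right)} = t C - 100 = C t - 100 = -100 + C t$)
$\left(-360 + J{\left(D{\left(4 \right)},20 \right)}\right) k{\left(39,17 \right)} = \left(-360 + \left(-100 + 20 \cdot 7\right)\right) \left(17 + 2 \cdot 39\right) = \left(-360 + \left(-100 + 140\right)\right) \left(17 + 78\right) = \left(-360 + 40\right) 95 = \left(-320\right) 95 = -30400$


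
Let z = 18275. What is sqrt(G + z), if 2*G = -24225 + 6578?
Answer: sqrt(37806)/2 ≈ 97.219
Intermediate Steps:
G = -17647/2 (G = (-24225 + 6578)/2 = (1/2)*(-17647) = -17647/2 ≈ -8823.5)
sqrt(G + z) = sqrt(-17647/2 + 18275) = sqrt(18903/2) = sqrt(37806)/2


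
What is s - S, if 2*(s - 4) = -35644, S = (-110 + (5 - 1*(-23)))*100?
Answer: -9618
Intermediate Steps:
S = -8200 (S = (-110 + (5 + 23))*100 = (-110 + 28)*100 = -82*100 = -8200)
s = -17818 (s = 4 + (1/2)*(-35644) = 4 - 17822 = -17818)
s - S = -17818 - 1*(-8200) = -17818 + 8200 = -9618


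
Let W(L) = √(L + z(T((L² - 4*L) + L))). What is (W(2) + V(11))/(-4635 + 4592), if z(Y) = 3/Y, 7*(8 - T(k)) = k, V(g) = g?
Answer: -11/43 - √7946/2494 ≈ -0.29156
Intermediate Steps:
T(k) = 8 - k/7
W(L) = √(L + 3/(8 - L²/7 + 3*L/7)) (W(L) = √(L + 3/(8 - ((L² - 4*L) + L)/7)) = √(L + 3/(8 - (L² - 3*L)/7)) = √(L + 3/(8 + (-L²/7 + 3*L/7))) = √(L + 3/(8 - L²/7 + 3*L/7)))
(W(2) + V(11))/(-4635 + 4592) = (√((-21 + 2*(-56 + 2*(-3 + 2)))/(-56 + 2*(-3 + 2))) + 11)/(-4635 + 4592) = (√((-21 + 2*(-56 + 2*(-1)))/(-56 + 2*(-1))) + 11)/(-43) = (√((-21 + 2*(-56 - 2))/(-56 - 2)) + 11)*(-1/43) = (√((-21 + 2*(-58))/(-58)) + 11)*(-1/43) = (√(-(-21 - 116)/58) + 11)*(-1/43) = (√(-1/58*(-137)) + 11)*(-1/43) = (√(137/58) + 11)*(-1/43) = (√7946/58 + 11)*(-1/43) = (11 + √7946/58)*(-1/43) = -11/43 - √7946/2494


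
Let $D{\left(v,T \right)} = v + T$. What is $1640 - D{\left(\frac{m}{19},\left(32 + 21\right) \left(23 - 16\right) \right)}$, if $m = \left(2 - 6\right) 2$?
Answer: $\frac{24119}{19} \approx 1269.4$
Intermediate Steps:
$m = -8$ ($m = \left(2 - 6\right) 2 = \left(-4\right) 2 = -8$)
$D{\left(v,T \right)} = T + v$
$1640 - D{\left(\frac{m}{19},\left(32 + 21\right) \left(23 - 16\right) \right)} = 1640 - \left(\left(32 + 21\right) \left(23 - 16\right) - \frac{8}{19}\right) = 1640 - \left(53 \cdot 7 - \frac{8}{19}\right) = 1640 - \left(371 - \frac{8}{19}\right) = 1640 - \frac{7041}{19} = \frac{24119}{19}$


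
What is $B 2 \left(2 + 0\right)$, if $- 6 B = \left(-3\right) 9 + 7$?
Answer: $\frac{40}{3} \approx 13.333$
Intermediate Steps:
$B = \frac{10}{3}$ ($B = - \frac{\left(-3\right) 9 + 7}{6} = - \frac{-27 + 7}{6} = \left(- \frac{1}{6}\right) \left(-20\right) = \frac{10}{3} \approx 3.3333$)
$B 2 \left(2 + 0\right) = \frac{10 \cdot 2 \left(2 + 0\right)}{3} = \frac{10 \cdot 2 \cdot 2}{3} = \frac{10}{3} \cdot 4 = \frac{40}{3}$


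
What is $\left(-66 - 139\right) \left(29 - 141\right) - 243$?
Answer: $22717$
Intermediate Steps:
$\left(-66 - 139\right) \left(29 - 141\right) - 243 = \left(-205\right) \left(-112\right) - 243 = 22960 - 243 = 22717$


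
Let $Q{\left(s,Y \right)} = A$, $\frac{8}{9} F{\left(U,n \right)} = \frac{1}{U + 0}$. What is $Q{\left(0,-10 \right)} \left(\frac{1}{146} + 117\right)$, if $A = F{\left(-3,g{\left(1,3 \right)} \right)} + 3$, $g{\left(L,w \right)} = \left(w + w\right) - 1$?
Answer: $\frac{358743}{1168} \approx 307.14$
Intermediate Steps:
$g{\left(L,w \right)} = -1 + 2 w$ ($g{\left(L,w \right)} = 2 w - 1 = -1 + 2 w$)
$F{\left(U,n \right)} = \frac{9}{8 U}$ ($F{\left(U,n \right)} = \frac{9}{8 \left(U + 0\right)} = \frac{9}{8 U}$)
$A = \frac{21}{8}$ ($A = \frac{9}{8 \left(-3\right)} + 3 = \frac{9}{8} \left(- \frac{1}{3}\right) + 3 = - \frac{3}{8} + 3 = \frac{21}{8} \approx 2.625$)
$Q{\left(s,Y \right)} = \frac{21}{8}$
$Q{\left(0,-10 \right)} \left(\frac{1}{146} + 117\right) = \frac{21 \left(\frac{1}{146} + 117\right)}{8} = \frac{21}{8} \cdot \frac{17083}{146} = \frac{358743}{1168}$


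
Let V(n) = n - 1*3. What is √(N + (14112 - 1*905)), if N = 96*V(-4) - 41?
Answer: √12494 ≈ 111.78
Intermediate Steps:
V(n) = -3 + n (V(n) = n - 3 = -3 + n)
N = -713 (N = 96*(-3 - 4) - 41 = 96*(-7) - 41 = -672 - 41 = -713)
√(N + (14112 - 1*905)) = √(-713 + (14112 - 1*905)) = √(-713 + (14112 - 905)) = √(-713 + 13207) = √12494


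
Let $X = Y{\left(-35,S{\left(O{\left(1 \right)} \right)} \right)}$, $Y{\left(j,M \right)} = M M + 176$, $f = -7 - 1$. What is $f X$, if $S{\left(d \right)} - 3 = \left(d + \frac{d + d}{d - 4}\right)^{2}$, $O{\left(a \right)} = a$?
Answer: $- \frac{120320}{81} \approx -1485.4$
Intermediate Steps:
$S{\left(d \right)} = 3 + \left(d + \frac{2 d}{-4 + d}\right)^{2}$ ($S{\left(d \right)} = 3 + \left(d + \frac{d + d}{d - 4}\right)^{2} = 3 + \left(d + \frac{2 d}{-4 + d}\right)^{2}$)
$f = -8$
$Y{\left(j,M \right)} = 176 + M^{2}$ ($Y{\left(j,M \right)} = M^{2} + 176 = 176 + M^{2}$)
$X = \frac{15040}{81}$ ($X = 176 + \left(3 + \frac{1^{2} \left(-2 + 1\right)^{2}}{\left(-4 + 1\right)^{2}}\right)^{2} = 176 + \left(3 + 1 \cdot \frac{1}{9} \left(-1\right)^{2}\right)^{2} = 176 + \left(3 + 1 \cdot \frac{1}{9} \cdot 1\right)^{2} = 176 + \left(3 + \frac{1}{9}\right)^{2} = 176 + \left(\frac{28}{9}\right)^{2} = 176 + \frac{784}{81} = \frac{15040}{81} \approx 185.68$)
$f X = \left(-8\right) \frac{15040}{81} = - \frac{120320}{81}$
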